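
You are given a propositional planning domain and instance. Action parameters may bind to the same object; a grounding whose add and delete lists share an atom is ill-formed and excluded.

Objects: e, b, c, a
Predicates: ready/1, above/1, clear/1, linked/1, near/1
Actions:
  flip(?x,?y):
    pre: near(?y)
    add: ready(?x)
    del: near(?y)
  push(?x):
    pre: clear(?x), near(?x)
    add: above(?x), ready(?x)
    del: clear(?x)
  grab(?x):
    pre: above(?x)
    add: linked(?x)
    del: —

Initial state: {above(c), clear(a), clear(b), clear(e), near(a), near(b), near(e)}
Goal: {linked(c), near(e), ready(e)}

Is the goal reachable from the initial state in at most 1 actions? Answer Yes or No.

1. flip(e,b)  →  {above(c), clear(a), clear(b), clear(e), near(a), near(e), ready(e)}
2. grab(c)  →  {above(c), clear(a), clear(b), clear(e), linked(c), near(a), near(e), ready(e)}
optimal plan length = 2; 2 > 1

No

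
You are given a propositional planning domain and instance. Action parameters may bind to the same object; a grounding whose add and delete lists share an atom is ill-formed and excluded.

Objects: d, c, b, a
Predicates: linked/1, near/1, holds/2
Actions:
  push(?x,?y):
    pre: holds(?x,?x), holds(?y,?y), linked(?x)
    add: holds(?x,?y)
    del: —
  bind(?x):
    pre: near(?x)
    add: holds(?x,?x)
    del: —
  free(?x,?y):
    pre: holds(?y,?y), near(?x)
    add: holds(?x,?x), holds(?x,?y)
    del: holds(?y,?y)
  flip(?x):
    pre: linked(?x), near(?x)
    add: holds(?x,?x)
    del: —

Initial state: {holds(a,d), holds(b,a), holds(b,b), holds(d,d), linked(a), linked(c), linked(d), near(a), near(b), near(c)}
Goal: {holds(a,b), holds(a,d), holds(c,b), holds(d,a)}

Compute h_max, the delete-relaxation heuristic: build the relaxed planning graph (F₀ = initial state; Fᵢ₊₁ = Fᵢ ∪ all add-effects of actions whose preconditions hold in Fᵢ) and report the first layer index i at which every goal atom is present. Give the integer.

F0 = init (10 atoms)
F1 = F0 ∪ {holds(a,a), holds(a,b), holds(b,d), holds(c,b), holds(c,c), holds(c,d), holds(d,b)}  (17 atoms)
F2 = F1 ∪ {holds(a,c), holds(b,c), holds(c,a), holds(d,a), holds(d,c)}  (22 atoms)
goal ⊆ F2  ⇒  h_max = 2

2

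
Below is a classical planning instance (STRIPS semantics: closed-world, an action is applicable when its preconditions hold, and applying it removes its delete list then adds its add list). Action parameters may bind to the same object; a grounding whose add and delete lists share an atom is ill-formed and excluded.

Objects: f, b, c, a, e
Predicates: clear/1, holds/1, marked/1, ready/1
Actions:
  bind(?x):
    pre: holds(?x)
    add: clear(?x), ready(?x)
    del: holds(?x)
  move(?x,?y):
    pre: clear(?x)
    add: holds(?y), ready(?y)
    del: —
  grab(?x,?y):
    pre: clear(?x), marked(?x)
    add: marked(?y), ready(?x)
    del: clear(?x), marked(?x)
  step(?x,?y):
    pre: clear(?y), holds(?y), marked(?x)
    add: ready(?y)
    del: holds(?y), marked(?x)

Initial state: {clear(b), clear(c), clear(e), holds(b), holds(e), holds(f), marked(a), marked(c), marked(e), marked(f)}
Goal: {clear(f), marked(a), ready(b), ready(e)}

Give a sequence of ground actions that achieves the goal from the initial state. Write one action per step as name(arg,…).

bind(f); bind(b); bind(e)

1. bind(f)  →  {clear(b), clear(c), clear(e), clear(f), holds(b), holds(e), marked(a), marked(c), marked(e), marked(f), ready(f)}
2. bind(b)  →  {clear(b), clear(c), clear(e), clear(f), holds(e), marked(a), marked(c), marked(e), marked(f), ready(b), ready(f)}
3. bind(e)  →  {clear(b), clear(c), clear(e), clear(f), marked(a), marked(c), marked(e), marked(f), ready(b), ready(e), ready(f)}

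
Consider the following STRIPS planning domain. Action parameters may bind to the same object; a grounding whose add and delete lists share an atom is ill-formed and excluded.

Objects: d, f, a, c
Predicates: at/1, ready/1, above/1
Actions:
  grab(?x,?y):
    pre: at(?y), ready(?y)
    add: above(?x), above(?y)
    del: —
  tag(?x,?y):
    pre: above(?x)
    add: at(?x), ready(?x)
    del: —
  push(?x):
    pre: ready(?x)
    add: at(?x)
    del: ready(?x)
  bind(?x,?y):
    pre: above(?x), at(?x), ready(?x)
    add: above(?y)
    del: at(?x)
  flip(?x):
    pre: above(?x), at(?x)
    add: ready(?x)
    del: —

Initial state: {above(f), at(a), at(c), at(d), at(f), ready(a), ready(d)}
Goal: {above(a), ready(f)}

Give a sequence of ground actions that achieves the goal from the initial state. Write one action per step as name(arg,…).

grab(d,a); tag(f,d)

1. grab(d,a)  →  {above(a), above(d), above(f), at(a), at(c), at(d), at(f), ready(a), ready(d)}
2. tag(f,d)  →  {above(a), above(d), above(f), at(a), at(c), at(d), at(f), ready(a), ready(d), ready(f)}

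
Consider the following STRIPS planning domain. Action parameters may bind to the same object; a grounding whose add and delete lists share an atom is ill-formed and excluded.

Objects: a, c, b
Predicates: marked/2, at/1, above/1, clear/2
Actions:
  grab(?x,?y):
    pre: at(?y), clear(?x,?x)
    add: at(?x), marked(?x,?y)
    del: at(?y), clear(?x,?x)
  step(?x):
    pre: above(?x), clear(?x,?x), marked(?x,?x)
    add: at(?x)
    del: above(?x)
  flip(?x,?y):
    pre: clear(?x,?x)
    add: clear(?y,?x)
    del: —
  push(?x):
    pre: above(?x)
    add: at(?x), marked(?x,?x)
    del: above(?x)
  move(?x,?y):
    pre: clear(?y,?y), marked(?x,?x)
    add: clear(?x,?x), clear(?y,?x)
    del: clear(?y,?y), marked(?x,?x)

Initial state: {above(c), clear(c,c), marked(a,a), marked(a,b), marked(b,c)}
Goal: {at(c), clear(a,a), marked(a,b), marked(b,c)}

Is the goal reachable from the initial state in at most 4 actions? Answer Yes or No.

Yes

1. push(c)  →  {at(c), clear(c,c), marked(a,a), marked(a,b), marked(b,c), marked(c,c)}
2. move(a,c)  →  {at(c), clear(a,a), clear(c,a), marked(a,b), marked(b,c), marked(c,c)}
optimal plan length = 2; 2 ≤ 4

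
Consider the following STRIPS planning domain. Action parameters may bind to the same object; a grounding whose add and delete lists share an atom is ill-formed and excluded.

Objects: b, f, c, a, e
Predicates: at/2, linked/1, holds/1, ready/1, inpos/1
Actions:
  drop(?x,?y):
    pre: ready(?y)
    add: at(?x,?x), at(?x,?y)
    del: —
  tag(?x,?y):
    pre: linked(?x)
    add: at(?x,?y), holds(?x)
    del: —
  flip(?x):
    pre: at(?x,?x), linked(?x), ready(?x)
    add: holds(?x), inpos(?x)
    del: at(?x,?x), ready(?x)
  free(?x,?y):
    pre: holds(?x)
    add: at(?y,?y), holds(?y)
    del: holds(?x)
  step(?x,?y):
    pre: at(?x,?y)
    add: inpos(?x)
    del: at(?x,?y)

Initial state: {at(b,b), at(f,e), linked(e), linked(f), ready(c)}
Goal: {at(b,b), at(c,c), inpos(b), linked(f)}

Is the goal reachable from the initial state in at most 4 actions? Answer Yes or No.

1. drop(b,c)  →  {at(b,b), at(b,c), at(f,e), linked(e), linked(f), ready(c)}
2. drop(c,c)  →  {at(b,b), at(b,c), at(c,c), at(f,e), linked(e), linked(f), ready(c)}
3. step(b,c)  →  {at(b,b), at(c,c), at(f,e), inpos(b), linked(e), linked(f), ready(c)}
optimal plan length = 3; 3 ≤ 4

Yes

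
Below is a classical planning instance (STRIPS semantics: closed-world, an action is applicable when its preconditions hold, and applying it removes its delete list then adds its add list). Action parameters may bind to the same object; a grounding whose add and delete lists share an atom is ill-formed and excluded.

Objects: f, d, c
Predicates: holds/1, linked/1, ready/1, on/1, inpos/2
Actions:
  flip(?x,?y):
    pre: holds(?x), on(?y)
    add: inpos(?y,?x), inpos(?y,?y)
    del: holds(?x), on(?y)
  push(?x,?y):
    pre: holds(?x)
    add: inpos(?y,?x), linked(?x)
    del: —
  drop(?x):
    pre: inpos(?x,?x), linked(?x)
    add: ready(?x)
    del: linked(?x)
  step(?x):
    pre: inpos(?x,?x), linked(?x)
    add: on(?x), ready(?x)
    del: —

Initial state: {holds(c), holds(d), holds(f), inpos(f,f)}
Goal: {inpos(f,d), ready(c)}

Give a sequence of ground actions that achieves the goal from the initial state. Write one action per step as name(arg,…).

1. push(d,f)  →  {holds(c), holds(d), holds(f), inpos(f,d), inpos(f,f), linked(d)}
2. push(c,c)  →  {holds(c), holds(d), holds(f), inpos(c,c), inpos(f,d), inpos(f,f), linked(c), linked(d)}
3. drop(c)  →  {holds(c), holds(d), holds(f), inpos(c,c), inpos(f,d), inpos(f,f), linked(d), ready(c)}

push(d,f); push(c,c); drop(c)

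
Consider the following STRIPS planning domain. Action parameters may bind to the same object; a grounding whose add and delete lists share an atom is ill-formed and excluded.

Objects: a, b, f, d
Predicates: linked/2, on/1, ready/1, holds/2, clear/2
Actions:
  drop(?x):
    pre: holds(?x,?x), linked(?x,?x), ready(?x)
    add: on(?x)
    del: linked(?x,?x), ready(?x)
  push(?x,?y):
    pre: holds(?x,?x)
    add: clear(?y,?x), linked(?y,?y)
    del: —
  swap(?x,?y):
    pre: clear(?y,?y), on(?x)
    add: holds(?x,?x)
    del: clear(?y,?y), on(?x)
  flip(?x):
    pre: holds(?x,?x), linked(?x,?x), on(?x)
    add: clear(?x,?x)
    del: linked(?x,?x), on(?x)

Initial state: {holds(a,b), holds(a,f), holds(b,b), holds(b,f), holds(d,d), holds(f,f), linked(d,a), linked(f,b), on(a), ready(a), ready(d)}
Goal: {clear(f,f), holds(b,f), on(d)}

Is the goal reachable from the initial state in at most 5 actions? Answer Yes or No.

1. push(b,d)  →  {clear(d,b), holds(a,b), holds(a,f), holds(b,b), holds(b,f), holds(d,d), holds(f,f), linked(d,a), linked(d,d), linked(f,b), on(a), ready(a), ready(d)}
2. drop(d)  →  {clear(d,b), holds(a,b), holds(a,f), holds(b,b), holds(b,f), holds(d,d), holds(f,f), linked(d,a), linked(f,b), on(a), on(d), ready(a)}
3. push(f,f)  →  {clear(d,b), clear(f,f), holds(a,b), holds(a,f), holds(b,b), holds(b,f), holds(d,d), holds(f,f), linked(d,a), linked(f,b), linked(f,f), on(a), on(d), ready(a)}
optimal plan length = 3; 3 ≤ 5

Yes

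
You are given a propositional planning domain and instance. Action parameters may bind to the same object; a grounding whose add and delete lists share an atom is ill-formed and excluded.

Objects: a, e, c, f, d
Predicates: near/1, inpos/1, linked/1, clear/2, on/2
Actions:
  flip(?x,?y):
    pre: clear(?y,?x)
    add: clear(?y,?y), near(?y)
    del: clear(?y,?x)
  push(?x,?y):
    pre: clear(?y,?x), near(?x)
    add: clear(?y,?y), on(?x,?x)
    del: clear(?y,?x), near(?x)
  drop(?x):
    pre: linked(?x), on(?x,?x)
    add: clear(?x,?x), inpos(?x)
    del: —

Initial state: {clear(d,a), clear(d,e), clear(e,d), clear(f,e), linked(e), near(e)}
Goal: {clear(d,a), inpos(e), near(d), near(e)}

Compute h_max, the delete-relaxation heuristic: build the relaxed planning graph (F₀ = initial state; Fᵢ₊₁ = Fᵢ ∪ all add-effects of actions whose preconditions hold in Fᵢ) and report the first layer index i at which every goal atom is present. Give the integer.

2

F0 = init (6 atoms)
F1 = F0 ∪ {clear(d,d), clear(e,e), clear(f,f), near(d), near(f), on(e,e)}  (12 atoms)
F2 = F1 ∪ {inpos(e), on(d,d)}  (14 atoms)
goal ⊆ F2  ⇒  h_max = 2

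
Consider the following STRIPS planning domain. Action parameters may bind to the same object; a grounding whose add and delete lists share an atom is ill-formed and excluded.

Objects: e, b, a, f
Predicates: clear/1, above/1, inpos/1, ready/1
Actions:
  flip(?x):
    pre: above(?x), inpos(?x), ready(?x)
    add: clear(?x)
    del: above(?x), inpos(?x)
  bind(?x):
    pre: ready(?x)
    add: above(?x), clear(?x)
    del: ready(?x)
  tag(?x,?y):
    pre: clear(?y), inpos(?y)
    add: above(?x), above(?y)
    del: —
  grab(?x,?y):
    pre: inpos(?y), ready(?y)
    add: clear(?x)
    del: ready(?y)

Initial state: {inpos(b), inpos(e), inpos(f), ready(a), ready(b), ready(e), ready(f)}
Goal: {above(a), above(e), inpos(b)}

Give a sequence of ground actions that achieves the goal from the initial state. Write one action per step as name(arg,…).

1. bind(e)  →  {above(e), clear(e), inpos(b), inpos(e), inpos(f), ready(a), ready(b), ready(f)}
2. bind(a)  →  {above(a), above(e), clear(a), clear(e), inpos(b), inpos(e), inpos(f), ready(b), ready(f)}

bind(e); bind(a)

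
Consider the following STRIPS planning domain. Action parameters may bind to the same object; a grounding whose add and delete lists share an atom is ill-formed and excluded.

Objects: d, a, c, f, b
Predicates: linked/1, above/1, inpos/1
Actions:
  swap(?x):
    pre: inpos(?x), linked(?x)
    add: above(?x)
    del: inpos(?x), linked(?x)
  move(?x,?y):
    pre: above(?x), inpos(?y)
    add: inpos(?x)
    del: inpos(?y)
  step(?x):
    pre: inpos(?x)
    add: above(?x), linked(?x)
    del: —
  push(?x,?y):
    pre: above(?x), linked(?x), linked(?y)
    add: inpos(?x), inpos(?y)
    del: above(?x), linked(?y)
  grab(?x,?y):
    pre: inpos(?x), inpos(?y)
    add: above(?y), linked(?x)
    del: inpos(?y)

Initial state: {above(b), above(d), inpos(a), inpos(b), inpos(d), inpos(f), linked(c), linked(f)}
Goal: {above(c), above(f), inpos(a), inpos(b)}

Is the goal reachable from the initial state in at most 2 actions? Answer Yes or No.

1. grab(d,f)  →  {above(b), above(d), above(f), inpos(a), inpos(b), inpos(d), linked(c), linked(d), linked(f)}
2. push(d,c)  →  {above(b), above(f), inpos(a), inpos(b), inpos(c), inpos(d), linked(d), linked(f)}
3. step(c)  →  {above(b), above(c), above(f), inpos(a), inpos(b), inpos(c), inpos(d), linked(c), linked(d), linked(f)}
optimal plan length = 3; 3 > 2

No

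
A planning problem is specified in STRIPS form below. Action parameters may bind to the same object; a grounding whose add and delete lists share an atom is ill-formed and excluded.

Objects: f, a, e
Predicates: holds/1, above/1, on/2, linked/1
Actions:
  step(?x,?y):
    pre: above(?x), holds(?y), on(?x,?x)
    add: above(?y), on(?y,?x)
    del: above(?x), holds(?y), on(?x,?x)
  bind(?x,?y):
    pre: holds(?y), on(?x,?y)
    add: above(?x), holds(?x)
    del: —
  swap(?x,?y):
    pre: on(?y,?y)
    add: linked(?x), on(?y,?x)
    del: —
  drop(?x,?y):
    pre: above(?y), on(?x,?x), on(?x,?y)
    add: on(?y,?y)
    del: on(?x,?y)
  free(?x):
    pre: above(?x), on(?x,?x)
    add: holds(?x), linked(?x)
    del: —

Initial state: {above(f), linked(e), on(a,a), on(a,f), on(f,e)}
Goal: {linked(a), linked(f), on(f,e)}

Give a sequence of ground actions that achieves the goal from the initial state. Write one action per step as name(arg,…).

1. swap(f,a)  →  {above(f), linked(e), linked(f), on(a,a), on(a,f), on(f,e)}
2. swap(a,a)  →  {above(f), linked(a), linked(e), linked(f), on(a,a), on(a,f), on(f,e)}

swap(f,a); swap(a,a)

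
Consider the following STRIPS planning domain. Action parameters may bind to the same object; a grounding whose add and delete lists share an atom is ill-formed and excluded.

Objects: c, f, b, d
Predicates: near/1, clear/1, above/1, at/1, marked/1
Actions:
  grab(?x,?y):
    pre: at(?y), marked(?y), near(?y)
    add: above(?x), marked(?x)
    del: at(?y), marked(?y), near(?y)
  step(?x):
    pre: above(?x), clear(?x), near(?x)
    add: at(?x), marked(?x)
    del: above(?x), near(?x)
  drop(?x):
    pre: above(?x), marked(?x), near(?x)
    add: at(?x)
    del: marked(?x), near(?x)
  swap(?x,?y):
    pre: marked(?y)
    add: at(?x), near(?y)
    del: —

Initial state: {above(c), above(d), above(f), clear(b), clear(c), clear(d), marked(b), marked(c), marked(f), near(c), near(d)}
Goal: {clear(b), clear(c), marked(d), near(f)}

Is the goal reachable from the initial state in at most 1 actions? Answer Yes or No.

1. step(d)  →  {above(c), above(f), at(d), clear(b), clear(c), clear(d), marked(b), marked(c), marked(d), marked(f), near(c)}
2. swap(c,f)  →  {above(c), above(f), at(c), at(d), clear(b), clear(c), clear(d), marked(b), marked(c), marked(d), marked(f), near(c), near(f)}
optimal plan length = 2; 2 > 1

No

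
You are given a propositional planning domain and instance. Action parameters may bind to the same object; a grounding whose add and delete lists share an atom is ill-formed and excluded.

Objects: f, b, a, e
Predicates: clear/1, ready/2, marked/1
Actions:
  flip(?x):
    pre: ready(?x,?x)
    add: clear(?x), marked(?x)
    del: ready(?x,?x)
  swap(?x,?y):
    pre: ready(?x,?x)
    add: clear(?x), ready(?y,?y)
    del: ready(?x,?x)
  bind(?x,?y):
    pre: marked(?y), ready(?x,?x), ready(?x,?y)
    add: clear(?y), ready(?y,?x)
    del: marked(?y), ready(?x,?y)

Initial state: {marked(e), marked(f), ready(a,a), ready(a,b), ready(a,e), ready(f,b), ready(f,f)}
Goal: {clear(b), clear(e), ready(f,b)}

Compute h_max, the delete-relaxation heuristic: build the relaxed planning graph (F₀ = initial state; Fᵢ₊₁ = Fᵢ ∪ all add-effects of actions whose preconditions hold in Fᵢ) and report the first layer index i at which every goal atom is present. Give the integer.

2

F0 = init (7 atoms)
F1 = F0 ∪ {clear(a), clear(e), clear(f), marked(a), ready(b,b), ready(e,a), ready(e,e)}  (14 atoms)
F2 = F1 ∪ {clear(b), marked(b)}  (16 atoms)
goal ⊆ F2  ⇒  h_max = 2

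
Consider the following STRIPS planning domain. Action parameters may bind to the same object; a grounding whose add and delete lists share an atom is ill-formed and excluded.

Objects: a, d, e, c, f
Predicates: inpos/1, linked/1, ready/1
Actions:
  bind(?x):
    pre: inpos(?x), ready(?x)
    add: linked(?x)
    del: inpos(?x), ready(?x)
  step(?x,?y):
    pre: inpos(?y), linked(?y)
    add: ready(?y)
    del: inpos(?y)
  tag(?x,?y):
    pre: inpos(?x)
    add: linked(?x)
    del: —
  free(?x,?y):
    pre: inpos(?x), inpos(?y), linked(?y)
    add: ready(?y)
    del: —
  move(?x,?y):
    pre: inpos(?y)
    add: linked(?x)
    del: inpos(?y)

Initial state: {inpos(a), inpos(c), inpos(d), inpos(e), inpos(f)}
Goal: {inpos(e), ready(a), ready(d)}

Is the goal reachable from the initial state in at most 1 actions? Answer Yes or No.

No

1. tag(a,a)  →  {inpos(a), inpos(c), inpos(d), inpos(e), inpos(f), linked(a)}
2. step(a,a)  →  {inpos(c), inpos(d), inpos(e), inpos(f), linked(a), ready(a)}
3. tag(d,a)  →  {inpos(c), inpos(d), inpos(e), inpos(f), linked(a), linked(d), ready(a)}
4. step(a,d)  →  {inpos(c), inpos(e), inpos(f), linked(a), linked(d), ready(a), ready(d)}
optimal plan length = 4; 4 > 1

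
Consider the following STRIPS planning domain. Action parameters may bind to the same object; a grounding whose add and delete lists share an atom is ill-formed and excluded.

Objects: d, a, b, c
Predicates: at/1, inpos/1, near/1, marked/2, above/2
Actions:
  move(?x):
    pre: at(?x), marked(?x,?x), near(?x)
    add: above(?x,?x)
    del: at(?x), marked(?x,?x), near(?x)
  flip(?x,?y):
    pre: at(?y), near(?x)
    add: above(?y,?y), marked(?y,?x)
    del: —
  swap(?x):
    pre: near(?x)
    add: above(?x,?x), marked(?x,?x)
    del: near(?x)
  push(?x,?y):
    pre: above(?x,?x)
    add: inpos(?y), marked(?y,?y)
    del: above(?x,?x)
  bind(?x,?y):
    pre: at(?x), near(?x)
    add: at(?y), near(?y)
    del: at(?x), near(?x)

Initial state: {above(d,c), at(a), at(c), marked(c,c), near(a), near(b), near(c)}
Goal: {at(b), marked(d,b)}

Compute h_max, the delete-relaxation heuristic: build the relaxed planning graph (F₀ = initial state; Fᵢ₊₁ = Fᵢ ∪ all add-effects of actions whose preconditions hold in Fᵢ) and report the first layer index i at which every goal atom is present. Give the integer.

F0 = init (7 atoms)
F1 = F0 ∪ {above(a,a), above(b,b), above(c,c), at(b), at(d), marked(a,a), marked(a,b), marked(a,c), marked(b,b), marked(c,a), marked(c,b), near(d)}  (19 atoms)
F2 = F1 ∪ {above(d,d), inpos(a), inpos(b), inpos(c), inpos(d), marked(a,d), marked(b,a), marked(b,c), marked(b,d), marked(c,d), marked(d,a), marked(d,b), marked(d,c), marked(d,d)}  (33 atoms)
goal ⊆ F2  ⇒  h_max = 2

2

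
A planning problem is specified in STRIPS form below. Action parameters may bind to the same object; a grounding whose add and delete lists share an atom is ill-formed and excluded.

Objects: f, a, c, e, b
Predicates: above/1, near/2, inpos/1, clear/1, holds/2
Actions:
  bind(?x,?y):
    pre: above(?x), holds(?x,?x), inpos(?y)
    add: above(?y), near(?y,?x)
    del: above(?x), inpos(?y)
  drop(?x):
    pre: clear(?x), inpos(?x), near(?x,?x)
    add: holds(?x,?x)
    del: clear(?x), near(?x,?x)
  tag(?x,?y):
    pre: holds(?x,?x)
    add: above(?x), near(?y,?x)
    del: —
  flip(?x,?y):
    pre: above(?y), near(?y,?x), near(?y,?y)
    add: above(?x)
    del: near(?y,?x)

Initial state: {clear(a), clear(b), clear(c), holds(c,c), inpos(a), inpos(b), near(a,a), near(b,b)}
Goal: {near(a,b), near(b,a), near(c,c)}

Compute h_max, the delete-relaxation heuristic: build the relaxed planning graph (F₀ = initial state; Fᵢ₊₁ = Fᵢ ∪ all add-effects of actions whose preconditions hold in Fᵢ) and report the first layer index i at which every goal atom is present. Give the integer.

F0 = init (8 atoms)
F1 = F0 ∪ {above(c), holds(a,a), holds(b,b), near(a,c), near(b,c), near(c,c), near(e,c), near(f,c)}  (16 atoms)
F2 = F1 ∪ {above(a), above(b), near(a,b), near(b,a), near(c,a), near(c,b), near(e,a), near(e,b), near(f,a), near(f,b)}  (26 atoms)
goal ⊆ F2  ⇒  h_max = 2

2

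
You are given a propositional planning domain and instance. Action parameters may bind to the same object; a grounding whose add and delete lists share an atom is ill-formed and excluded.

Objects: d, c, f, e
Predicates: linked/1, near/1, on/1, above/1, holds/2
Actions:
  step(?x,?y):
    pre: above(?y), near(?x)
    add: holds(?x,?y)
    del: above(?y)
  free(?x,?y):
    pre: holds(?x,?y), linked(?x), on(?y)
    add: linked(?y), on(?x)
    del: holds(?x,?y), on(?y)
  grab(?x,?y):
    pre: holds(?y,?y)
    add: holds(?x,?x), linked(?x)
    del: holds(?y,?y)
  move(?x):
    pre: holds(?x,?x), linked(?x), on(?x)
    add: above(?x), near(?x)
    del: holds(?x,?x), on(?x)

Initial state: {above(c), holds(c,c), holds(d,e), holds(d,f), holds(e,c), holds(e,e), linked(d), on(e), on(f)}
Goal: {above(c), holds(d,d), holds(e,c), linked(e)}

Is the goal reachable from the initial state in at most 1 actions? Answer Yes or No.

No

1. free(d,e)  →  {above(c), holds(c,c), holds(d,f), holds(e,c), holds(e,e), linked(d), linked(e), on(d), on(f)}
2. grab(d,c)  →  {above(c), holds(d,d), holds(d,f), holds(e,c), holds(e,e), linked(d), linked(e), on(d), on(f)}
optimal plan length = 2; 2 > 1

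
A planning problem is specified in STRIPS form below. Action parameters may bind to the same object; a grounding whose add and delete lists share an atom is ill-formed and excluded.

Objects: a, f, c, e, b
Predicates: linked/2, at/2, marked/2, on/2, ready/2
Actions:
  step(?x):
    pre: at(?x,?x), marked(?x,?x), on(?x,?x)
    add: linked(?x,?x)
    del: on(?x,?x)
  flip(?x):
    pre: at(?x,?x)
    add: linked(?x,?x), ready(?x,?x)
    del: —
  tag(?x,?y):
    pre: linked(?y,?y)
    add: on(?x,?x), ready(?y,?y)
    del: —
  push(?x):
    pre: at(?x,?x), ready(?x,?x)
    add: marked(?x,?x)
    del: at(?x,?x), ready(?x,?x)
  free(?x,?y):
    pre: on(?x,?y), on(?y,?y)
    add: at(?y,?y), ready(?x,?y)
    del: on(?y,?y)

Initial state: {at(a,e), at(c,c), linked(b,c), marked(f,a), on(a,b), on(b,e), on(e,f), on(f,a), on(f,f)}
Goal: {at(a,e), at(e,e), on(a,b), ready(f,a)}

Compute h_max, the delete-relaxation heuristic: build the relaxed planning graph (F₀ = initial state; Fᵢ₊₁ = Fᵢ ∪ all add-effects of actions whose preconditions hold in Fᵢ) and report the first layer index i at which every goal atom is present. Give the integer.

3

F0 = init (9 atoms)
F1 = F0 ∪ {at(f,f), linked(c,c), ready(c,c), ready(e,f), ready(f,f)}  (14 atoms)
F2 = F1 ∪ {linked(f,f), marked(c,c), marked(f,f), on(a,a), on(b,b), on(c,c), on(e,e)}  (21 atoms)
F3 = F2 ∪ {at(a,a), at(b,b), at(e,e), ready(a,a), ready(a,b), ready(b,b), ready(b,e), ready(e,e), ready(f,a)}  (30 atoms)
goal ⊆ F3  ⇒  h_max = 3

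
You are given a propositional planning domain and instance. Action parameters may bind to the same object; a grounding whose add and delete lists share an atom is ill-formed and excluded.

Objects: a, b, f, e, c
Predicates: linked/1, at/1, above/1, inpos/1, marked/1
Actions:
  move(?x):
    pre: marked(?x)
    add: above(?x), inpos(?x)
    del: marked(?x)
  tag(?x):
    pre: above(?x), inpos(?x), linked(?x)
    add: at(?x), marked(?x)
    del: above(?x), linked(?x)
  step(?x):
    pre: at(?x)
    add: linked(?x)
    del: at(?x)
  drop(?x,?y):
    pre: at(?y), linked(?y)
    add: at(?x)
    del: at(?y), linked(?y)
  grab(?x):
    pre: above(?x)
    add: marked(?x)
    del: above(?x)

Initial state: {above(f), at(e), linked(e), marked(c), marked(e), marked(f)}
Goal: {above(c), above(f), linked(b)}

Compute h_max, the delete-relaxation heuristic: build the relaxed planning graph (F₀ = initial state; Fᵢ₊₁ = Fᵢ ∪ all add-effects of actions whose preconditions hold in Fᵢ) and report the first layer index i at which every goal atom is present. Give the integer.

F0 = init (6 atoms)
F1 = F0 ∪ {above(c), above(e), at(a), at(b), at(c), at(f), inpos(c), inpos(e), inpos(f)}  (15 atoms)
F2 = F1 ∪ {linked(a), linked(b), linked(c), linked(f)}  (19 atoms)
goal ⊆ F2  ⇒  h_max = 2

2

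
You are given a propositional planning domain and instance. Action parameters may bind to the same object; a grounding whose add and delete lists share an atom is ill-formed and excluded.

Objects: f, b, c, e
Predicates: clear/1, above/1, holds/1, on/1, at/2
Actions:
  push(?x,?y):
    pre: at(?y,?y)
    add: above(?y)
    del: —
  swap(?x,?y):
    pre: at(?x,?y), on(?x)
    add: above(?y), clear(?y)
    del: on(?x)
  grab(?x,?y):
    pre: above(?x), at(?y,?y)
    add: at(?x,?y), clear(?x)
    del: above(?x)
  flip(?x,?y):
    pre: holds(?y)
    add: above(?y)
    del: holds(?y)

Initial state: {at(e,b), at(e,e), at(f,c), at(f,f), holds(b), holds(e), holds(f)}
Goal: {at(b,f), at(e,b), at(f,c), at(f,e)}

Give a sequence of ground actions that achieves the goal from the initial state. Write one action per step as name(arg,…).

push(f,f); grab(f,e); flip(f,b); grab(b,f)

1. push(f,f)  →  {above(f), at(e,b), at(e,e), at(f,c), at(f,f), holds(b), holds(e), holds(f)}
2. grab(f,e)  →  {at(e,b), at(e,e), at(f,c), at(f,e), at(f,f), clear(f), holds(b), holds(e), holds(f)}
3. flip(f,b)  →  {above(b), at(e,b), at(e,e), at(f,c), at(f,e), at(f,f), clear(f), holds(e), holds(f)}
4. grab(b,f)  →  {at(b,f), at(e,b), at(e,e), at(f,c), at(f,e), at(f,f), clear(b), clear(f), holds(e), holds(f)}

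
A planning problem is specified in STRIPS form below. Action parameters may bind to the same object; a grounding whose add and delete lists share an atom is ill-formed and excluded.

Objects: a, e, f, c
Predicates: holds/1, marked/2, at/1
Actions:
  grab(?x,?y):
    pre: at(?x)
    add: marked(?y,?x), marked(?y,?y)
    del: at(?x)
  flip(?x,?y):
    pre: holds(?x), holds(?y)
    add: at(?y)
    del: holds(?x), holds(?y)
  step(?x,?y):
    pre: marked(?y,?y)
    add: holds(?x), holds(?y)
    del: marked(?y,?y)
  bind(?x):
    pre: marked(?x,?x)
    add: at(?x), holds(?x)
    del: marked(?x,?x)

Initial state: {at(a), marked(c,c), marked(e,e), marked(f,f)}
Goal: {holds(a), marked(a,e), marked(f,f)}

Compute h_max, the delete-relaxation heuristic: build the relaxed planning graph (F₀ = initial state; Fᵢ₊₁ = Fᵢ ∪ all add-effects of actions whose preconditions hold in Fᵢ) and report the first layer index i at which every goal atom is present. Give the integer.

F0 = init (4 atoms)
F1 = F0 ∪ {at(c), at(e), at(f), holds(a), holds(c), holds(e), holds(f), marked(a,a), marked(c,a), marked(e,a), marked(f,a)}  (15 atoms)
F2 = F1 ∪ {marked(a,c), marked(a,e), marked(a,f), marked(c,e), marked(c,f), marked(e,c), marked(e,f), marked(f,c), marked(f,e)}  (24 atoms)
goal ⊆ F2  ⇒  h_max = 2

2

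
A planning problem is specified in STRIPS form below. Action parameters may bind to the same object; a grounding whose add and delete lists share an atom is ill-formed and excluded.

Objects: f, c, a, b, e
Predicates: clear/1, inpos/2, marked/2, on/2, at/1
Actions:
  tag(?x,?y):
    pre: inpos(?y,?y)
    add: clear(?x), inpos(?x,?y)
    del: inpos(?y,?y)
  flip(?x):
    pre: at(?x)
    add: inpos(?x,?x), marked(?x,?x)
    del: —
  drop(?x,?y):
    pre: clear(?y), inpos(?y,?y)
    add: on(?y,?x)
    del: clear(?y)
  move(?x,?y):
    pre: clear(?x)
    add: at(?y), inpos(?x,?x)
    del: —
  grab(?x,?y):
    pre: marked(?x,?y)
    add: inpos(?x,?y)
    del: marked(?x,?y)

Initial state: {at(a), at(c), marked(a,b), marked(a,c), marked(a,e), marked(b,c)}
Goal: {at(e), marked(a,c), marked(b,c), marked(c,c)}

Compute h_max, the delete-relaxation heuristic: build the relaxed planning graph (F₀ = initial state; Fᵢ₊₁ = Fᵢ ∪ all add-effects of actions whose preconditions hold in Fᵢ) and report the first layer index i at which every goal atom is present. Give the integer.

3

F0 = init (6 atoms)
F1 = F0 ∪ {inpos(a,a), inpos(a,b), inpos(a,c), inpos(a,e), inpos(b,c), inpos(c,c), marked(a,a), marked(c,c)}  (14 atoms)
F2 = F1 ∪ {clear(a), clear(b), clear(c), clear(e), clear(f), inpos(b,a), inpos(c,a), inpos(e,a), inpos(e,c), inpos(f,a), inpos(f,c)}  (25 atoms)
F3 = F2 ∪ {at(b), at(e), at(f), inpos(b,b), inpos(e,e), inpos(f,f), on(a,a), on(a,b), on(a,c), on(a,e), on(a,f), on(c,a), on(c,b), on(c,c), on(c,e), on(c,f)}  (41 atoms)
goal ⊆ F3  ⇒  h_max = 3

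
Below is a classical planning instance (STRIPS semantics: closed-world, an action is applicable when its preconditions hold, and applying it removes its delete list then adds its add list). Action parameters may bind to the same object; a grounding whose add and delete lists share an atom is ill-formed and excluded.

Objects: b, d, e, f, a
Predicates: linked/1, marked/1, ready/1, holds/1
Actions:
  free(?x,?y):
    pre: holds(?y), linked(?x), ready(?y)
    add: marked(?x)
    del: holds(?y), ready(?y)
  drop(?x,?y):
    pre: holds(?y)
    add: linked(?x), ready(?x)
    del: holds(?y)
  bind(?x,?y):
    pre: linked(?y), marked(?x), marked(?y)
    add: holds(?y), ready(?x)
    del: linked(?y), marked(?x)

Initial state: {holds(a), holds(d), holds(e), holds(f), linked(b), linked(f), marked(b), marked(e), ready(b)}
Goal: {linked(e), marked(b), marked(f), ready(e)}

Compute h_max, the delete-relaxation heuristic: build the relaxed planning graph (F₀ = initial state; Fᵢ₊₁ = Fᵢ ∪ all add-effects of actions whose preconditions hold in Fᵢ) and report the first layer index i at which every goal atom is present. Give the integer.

F0 = init (9 atoms)
F1 = F0 ∪ {holds(b), linked(a), linked(d), linked(e), ready(a), ready(d), ready(e), ready(f)}  (17 atoms)
F2 = F1 ∪ {marked(a), marked(d), marked(f)}  (20 atoms)
goal ⊆ F2  ⇒  h_max = 2

2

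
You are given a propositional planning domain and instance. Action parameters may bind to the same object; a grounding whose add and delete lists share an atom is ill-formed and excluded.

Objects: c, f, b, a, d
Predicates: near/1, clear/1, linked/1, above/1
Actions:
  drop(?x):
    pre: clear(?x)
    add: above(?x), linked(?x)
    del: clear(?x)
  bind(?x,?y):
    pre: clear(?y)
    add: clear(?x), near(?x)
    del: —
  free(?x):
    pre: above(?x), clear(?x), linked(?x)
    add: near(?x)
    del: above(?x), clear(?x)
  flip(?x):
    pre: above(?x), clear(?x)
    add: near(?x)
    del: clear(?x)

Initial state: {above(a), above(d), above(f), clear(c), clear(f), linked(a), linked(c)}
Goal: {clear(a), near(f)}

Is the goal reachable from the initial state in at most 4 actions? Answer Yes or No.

Yes

1. bind(f,c)  →  {above(a), above(d), above(f), clear(c), clear(f), linked(a), linked(c), near(f)}
2. bind(a,c)  →  {above(a), above(d), above(f), clear(a), clear(c), clear(f), linked(a), linked(c), near(a), near(f)}
optimal plan length = 2; 2 ≤ 4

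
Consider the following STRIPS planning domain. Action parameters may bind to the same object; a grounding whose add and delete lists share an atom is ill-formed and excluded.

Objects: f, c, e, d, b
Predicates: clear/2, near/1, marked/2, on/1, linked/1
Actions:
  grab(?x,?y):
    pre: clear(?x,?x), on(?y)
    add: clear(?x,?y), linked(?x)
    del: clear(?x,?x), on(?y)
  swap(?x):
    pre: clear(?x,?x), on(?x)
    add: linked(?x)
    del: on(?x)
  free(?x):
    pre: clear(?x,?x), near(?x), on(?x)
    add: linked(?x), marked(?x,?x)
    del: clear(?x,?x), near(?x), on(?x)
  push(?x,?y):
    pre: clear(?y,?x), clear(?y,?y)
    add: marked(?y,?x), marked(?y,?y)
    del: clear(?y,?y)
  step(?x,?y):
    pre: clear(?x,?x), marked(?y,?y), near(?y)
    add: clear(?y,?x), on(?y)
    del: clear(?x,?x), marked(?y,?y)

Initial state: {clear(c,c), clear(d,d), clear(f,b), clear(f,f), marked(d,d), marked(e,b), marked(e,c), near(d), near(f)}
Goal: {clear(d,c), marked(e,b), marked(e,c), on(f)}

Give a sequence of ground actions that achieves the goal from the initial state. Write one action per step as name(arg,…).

push(f,f); step(c,d); step(d,f)

1. push(f,f)  →  {clear(c,c), clear(d,d), clear(f,b), marked(d,d), marked(e,b), marked(e,c), marked(f,f), near(d), near(f)}
2. step(c,d)  →  {clear(d,c), clear(d,d), clear(f,b), marked(e,b), marked(e,c), marked(f,f), near(d), near(f), on(d)}
3. step(d,f)  →  {clear(d,c), clear(f,b), clear(f,d), marked(e,b), marked(e,c), near(d), near(f), on(d), on(f)}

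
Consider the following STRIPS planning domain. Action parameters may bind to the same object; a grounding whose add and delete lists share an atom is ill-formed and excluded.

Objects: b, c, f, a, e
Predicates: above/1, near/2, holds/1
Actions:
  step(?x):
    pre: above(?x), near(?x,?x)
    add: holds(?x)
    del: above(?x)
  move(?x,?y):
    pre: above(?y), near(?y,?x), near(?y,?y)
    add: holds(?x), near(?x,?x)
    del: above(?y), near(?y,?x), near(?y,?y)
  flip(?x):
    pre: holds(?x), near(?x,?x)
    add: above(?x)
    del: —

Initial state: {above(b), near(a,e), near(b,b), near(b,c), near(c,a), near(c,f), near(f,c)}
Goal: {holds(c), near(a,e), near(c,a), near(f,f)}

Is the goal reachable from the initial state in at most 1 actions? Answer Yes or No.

1. move(c,b)  →  {holds(c), near(a,e), near(c,a), near(c,c), near(c,f), near(f,c)}
2. flip(c)  →  {above(c), holds(c), near(a,e), near(c,a), near(c,c), near(c,f), near(f,c)}
3. move(f,c)  →  {holds(c), holds(f), near(a,e), near(c,a), near(f,c), near(f,f)}
optimal plan length = 3; 3 > 1

No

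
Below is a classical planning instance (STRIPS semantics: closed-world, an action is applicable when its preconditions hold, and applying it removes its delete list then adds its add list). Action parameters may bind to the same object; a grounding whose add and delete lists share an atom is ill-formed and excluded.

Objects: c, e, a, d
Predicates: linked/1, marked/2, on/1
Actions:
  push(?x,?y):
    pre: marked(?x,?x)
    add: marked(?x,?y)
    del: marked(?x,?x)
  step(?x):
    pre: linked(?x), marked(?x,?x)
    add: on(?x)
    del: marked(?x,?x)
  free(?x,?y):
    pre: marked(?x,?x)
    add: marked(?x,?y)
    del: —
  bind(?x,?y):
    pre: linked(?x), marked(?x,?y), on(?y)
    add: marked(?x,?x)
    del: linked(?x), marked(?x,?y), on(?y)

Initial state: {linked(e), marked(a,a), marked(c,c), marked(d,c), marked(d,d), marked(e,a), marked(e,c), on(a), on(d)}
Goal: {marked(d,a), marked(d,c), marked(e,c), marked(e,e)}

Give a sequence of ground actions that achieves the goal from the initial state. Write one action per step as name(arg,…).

push(d,a); bind(e,a)

1. push(d,a)  →  {linked(e), marked(a,a), marked(c,c), marked(d,a), marked(d,c), marked(e,a), marked(e,c), on(a), on(d)}
2. bind(e,a)  →  {marked(a,a), marked(c,c), marked(d,a), marked(d,c), marked(e,c), marked(e,e), on(d)}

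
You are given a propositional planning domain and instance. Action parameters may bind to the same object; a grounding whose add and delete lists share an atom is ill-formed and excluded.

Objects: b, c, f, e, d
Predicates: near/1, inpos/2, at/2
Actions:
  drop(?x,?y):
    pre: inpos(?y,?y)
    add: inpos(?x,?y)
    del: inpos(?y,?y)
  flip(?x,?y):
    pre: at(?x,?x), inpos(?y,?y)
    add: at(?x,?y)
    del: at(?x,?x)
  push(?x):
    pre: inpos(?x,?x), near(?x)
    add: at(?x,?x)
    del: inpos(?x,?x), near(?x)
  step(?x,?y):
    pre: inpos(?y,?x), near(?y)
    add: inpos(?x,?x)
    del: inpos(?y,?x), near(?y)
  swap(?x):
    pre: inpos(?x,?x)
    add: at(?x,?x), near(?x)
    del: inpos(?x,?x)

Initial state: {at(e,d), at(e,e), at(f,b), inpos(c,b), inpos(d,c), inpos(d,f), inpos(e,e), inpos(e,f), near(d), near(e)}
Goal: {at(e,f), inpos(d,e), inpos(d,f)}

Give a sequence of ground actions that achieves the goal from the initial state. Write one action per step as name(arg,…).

1. drop(d,e)  →  {at(e,d), at(e,e), at(f,b), inpos(c,b), inpos(d,c), inpos(d,e), inpos(d,f), inpos(e,f), near(d), near(e)}
2. step(f,e)  →  {at(e,d), at(e,e), at(f,b), inpos(c,b), inpos(d,c), inpos(d,e), inpos(d,f), inpos(f,f), near(d)}
3. flip(e,f)  →  {at(e,d), at(e,f), at(f,b), inpos(c,b), inpos(d,c), inpos(d,e), inpos(d,f), inpos(f,f), near(d)}

drop(d,e); step(f,e); flip(e,f)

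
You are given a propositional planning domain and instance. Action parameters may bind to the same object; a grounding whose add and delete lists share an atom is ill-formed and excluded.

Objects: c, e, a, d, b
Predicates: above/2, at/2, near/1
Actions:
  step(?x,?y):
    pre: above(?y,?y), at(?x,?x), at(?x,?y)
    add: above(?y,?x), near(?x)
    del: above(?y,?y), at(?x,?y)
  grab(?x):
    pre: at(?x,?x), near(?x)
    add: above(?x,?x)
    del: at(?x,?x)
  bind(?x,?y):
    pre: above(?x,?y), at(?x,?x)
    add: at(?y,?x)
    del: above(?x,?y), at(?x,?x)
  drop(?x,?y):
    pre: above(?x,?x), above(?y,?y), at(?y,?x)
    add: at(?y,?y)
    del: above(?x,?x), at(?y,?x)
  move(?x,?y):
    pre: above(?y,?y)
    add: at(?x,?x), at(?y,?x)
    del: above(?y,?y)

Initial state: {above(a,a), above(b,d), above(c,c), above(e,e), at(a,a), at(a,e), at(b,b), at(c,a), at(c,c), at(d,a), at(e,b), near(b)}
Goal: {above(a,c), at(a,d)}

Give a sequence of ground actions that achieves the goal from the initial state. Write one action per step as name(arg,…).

1. step(c,a)  →  {above(a,c), above(b,d), above(c,c), above(e,e), at(a,a), at(a,e), at(b,b), at(c,c), at(d,a), at(e,b), near(b), near(c)}
2. step(a,e)  →  {above(a,c), above(b,d), above(c,c), above(e,a), at(a,a), at(b,b), at(c,c), at(d,a), at(e,b), near(a), near(b), near(c)}
3. grab(a)  →  {above(a,a), above(a,c), above(b,d), above(c,c), above(e,a), at(b,b), at(c,c), at(d,a), at(e,b), near(a), near(b), near(c)}
4. move(d,a)  →  {above(a,c), above(b,d), above(c,c), above(e,a), at(a,d), at(b,b), at(c,c), at(d,a), at(d,d), at(e,b), near(a), near(b), near(c)}

step(c,a); step(a,e); grab(a); move(d,a)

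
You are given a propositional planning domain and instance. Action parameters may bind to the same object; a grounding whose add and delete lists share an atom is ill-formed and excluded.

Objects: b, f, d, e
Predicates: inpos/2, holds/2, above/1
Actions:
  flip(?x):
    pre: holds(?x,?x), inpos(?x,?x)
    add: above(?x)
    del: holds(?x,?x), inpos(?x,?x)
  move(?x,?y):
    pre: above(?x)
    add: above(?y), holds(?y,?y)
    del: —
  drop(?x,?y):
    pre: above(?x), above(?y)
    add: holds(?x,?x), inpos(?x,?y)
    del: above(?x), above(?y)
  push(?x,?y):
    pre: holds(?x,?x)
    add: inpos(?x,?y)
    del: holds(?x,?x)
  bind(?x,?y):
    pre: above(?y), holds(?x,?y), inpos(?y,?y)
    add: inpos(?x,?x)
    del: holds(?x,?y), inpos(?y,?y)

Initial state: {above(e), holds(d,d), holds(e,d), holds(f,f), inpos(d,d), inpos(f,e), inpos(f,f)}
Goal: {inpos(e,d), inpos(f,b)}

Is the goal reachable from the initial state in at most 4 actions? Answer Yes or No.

1. flip(d)  →  {above(d), above(e), holds(e,d), holds(f,f), inpos(f,e), inpos(f,f)}
2. drop(e,d)  →  {holds(e,d), holds(e,e), holds(f,f), inpos(e,d), inpos(f,e), inpos(f,f)}
3. push(f,b)  →  {holds(e,d), holds(e,e), inpos(e,d), inpos(f,b), inpos(f,e), inpos(f,f)}
optimal plan length = 3; 3 ≤ 4

Yes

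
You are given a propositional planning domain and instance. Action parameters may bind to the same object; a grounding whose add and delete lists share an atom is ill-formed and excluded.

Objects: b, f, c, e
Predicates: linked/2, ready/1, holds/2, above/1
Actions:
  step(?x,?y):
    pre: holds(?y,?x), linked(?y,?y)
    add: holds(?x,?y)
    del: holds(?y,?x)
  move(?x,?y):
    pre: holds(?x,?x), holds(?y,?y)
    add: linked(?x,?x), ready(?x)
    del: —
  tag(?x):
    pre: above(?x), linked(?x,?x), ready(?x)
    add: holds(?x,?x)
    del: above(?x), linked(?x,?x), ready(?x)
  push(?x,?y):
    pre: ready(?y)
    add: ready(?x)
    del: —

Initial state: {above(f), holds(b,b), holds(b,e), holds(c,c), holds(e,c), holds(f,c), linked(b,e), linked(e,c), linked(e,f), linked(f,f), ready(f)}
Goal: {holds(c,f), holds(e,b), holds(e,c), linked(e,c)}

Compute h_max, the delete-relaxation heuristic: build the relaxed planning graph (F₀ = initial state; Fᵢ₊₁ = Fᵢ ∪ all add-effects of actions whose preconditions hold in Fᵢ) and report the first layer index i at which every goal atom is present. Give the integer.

F0 = init (11 atoms)
F1 = F0 ∪ {holds(c,f), holds(f,f), linked(b,b), linked(c,c), ready(b), ready(c), ready(e)}  (18 atoms)
F2 = F1 ∪ {holds(e,b)}  (19 atoms)
goal ⊆ F2  ⇒  h_max = 2

2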